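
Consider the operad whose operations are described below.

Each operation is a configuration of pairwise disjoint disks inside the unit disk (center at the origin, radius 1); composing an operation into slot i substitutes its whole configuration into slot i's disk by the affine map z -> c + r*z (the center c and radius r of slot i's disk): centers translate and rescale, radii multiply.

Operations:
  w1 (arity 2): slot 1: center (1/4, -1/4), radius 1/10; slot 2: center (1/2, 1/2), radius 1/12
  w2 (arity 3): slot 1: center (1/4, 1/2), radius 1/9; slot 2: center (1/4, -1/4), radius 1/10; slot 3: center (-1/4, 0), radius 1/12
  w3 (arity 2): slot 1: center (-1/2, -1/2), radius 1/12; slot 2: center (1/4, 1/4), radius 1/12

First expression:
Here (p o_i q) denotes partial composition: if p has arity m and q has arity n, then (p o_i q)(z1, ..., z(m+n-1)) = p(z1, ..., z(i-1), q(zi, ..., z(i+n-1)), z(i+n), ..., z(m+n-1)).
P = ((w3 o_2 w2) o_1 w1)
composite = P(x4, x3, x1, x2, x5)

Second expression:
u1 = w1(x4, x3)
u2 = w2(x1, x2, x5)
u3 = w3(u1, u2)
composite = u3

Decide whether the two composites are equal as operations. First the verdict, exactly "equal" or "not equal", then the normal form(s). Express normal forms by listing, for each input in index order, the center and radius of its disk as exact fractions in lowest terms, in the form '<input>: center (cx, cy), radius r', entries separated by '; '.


The first composite normalizes to x1: center (13/48, 7/24), radius 1/108; x2: center (13/48, 11/48), radius 1/120; x3: center (-11/24, -11/24), radius 1/144; x4: center (-23/48, -25/48), radius 1/120; x5: center (11/48, 1/4), radius 1/144
The second composite normalizes to x1: center (13/48, 7/24), radius 1/108; x2: center (13/48, 11/48), radius 1/120; x3: center (-11/24, -11/24), radius 1/144; x4: center (-23/48, -25/48), radius 1/120; x5: center (11/48, 1/4), radius 1/144
Same normal form: equal.

equal; the common form is x1: center (13/48, 7/24), radius 1/108; x2: center (13/48, 11/48), radius 1/120; x3: center (-11/24, -11/24), radius 1/144; x4: center (-23/48, -25/48), radius 1/120; x5: center (11/48, 1/4), radius 1/144


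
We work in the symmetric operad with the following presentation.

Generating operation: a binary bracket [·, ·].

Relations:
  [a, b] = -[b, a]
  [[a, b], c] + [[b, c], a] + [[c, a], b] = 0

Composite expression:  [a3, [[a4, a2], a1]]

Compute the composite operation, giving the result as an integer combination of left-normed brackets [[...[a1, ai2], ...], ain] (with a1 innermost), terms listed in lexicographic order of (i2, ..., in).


Left-normed coefficients sit on the a1-initial expansion words.
Composite bracket: [a3, [[a4, a2], a1]]
The bracket unfolds into 8 signed words via [a, b] = ab - ba (2^3 = 8).
Words beginning with a1 determine it all:
  a1a2a4a3 appears with sign -1, giving the term -[[[a1, a2], a4], a3]
  a1a4a2a3 appears with sign +1, giving the term +[[[a1, a4], a2], a3]

-[[[a1, a2], a4], a3] + [[[a1, a4], a2], a3]


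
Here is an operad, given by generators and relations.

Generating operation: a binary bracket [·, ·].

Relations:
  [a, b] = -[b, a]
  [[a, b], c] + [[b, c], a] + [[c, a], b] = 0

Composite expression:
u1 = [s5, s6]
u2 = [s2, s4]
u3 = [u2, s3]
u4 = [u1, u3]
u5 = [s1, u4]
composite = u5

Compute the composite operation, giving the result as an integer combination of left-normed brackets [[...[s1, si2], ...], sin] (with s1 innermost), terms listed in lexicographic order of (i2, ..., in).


-[[[[[s1, s2], s4], s3], s5], s6] + [[[[[s1, s2], s4], s3], s6], s5] + [[[[[s1, s3], s2], s4], s5], s6] - [[[[[s1, s3], s2], s4], s6], s5] - [[[[[s1, s3], s4], s2], s5], s6] + [[[[[s1, s3], s4], s2], s6], s5] + [[[[[s1, s4], s2], s3], s5], s6] - [[[[[s1, s4], s2], s3], s6], s5] + [[[[[s1, s5], s6], s2], s4], s3] - [[[[[s1, s5], s6], s3], s2], s4] + [[[[[s1, s5], s6], s3], s4], s2] - [[[[[s1, s5], s6], s4], s2], s3] - [[[[[s1, s6], s5], s2], s4], s3] + [[[[[s1, s6], s5], s3], s2], s4] - [[[[[s1, s6], s5], s3], s4], s2] + [[[[[s1, s6], s5], s4], s2], s3]

Expand each bracket as ab - ba; the s1-initial words give the coefficients.
Composite bracket: [s1, [[s5, s6], [[s2, s4], s3]]]
Expanding via [a, b] = ab - ba: 32 signed words (2^5 = 32).
The s1-initial words carry the normal form:
  word s1s2s4s3s5s6 has sign -1, contributing -[[[[[s1, s2], s4], s3], s5], s6]
  word s1s2s4s3s6s5 has sign +1, contributing +[[[[[s1, s2], s4], s3], s6], s5]
  word s1s3s2s4s5s6 has sign +1, contributing +[[[[[s1, s3], s2], s4], s5], s6]
  word s1s3s2s4s6s5 has sign -1, contributing -[[[[[s1, s3], s2], s4], s6], s5]
  word s1s3s4s2s5s6 has sign -1, contributing -[[[[[s1, s3], s4], s2], s5], s6]
  word s1s3s4s2s6s5 has sign +1, contributing +[[[[[s1, s3], s4], s2], s6], s5]
  word s1s4s2s3s5s6 has sign +1, contributing +[[[[[s1, s4], s2], s3], s5], s6]
  word s1s4s2s3s6s5 has sign -1, contributing -[[[[[s1, s4], s2], s3], s6], s5]
  word s1s5s6s2s4s3 has sign +1, contributing +[[[[[s1, s5], s6], s2], s4], s3]
  word s1s5s6s3s2s4 has sign -1, contributing -[[[[[s1, s5], s6], s3], s2], s4]
  word s1s5s6s3s4s2 has sign +1, contributing +[[[[[s1, s5], s6], s3], s4], s2]
  word s1s5s6s4s2s3 has sign -1, contributing -[[[[[s1, s5], s6], s4], s2], s3]
  word s1s6s5s2s4s3 has sign -1, contributing -[[[[[s1, s6], s5], s2], s4], s3]
  word s1s6s5s3s2s4 has sign +1, contributing +[[[[[s1, s6], s5], s3], s2], s4]
  word s1s6s5s3s4s2 has sign -1, contributing -[[[[[s1, s6], s5], s3], s4], s2]
  word s1s6s5s4s2s3 has sign +1, contributing +[[[[[s1, s6], s5], s4], s2], s3]


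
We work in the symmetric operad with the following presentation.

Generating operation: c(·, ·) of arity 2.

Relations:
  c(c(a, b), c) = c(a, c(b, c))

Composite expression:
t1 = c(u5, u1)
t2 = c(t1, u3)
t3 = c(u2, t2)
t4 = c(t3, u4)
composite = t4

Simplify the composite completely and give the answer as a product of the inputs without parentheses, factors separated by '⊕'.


u2 ⊕ u5 ⊕ u1 ⊕ u3 ⊕ u4

All parenthesizations of c agree; list the u-inputs left to right.
c(u5, u1) spells out as u5 ⊕ u1
c(c(u5, u1), u3) spells out as u5 ⊕ u1 ⊕ u3
c(u2, c(c(u5, u1), u3)) spells out as u2 ⊕ u5 ⊕ u1 ⊕ u3
c(c(u2, c(c(u5, u1), u3)), u4) spells out as u2 ⊕ u5 ⊕ u1 ⊕ u3 ⊕ u4


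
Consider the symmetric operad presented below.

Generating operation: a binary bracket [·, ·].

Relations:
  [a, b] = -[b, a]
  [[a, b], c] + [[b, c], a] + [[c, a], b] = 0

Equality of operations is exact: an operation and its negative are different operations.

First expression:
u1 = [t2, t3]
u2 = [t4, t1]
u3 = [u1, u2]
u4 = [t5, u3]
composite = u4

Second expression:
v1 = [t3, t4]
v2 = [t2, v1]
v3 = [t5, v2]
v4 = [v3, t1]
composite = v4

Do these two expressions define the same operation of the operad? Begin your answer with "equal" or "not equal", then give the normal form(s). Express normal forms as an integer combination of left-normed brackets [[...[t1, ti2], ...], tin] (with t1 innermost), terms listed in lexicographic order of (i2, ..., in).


Normal form of the first expression: -[[[[t1, t4], t2], t3], t5] + [[[[t1, t4], t3], t2], t5]
Normal form of the second expression: [[[[t1, t2], t3], t4], t5] - [[[[t1, t2], t4], t3], t5] - [[[[t1, t3], t4], t2], t5] + [[[[t1, t4], t3], t2], t5] - [[[[t1, t5], t2], t3], t4] + [[[[t1, t5], t2], t4], t3] + [[[[t1, t5], t3], t4], t2] - [[[[t1, t5], t4], t3], t2]
Different reductions; not equal.

not equal; the first gives -[[[[t1, t4], t2], t3], t5] + [[[[t1, t4], t3], t2], t5] and the second [[[[t1, t2], t3], t4], t5] - [[[[t1, t2], t4], t3], t5] - [[[[t1, t3], t4], t2], t5] + [[[[t1, t4], t3], t2], t5] - [[[[t1, t5], t2], t3], t4] + [[[[t1, t5], t2], t4], t3] + [[[[t1, t5], t3], t4], t2] - [[[[t1, t5], t4], t3], t2]


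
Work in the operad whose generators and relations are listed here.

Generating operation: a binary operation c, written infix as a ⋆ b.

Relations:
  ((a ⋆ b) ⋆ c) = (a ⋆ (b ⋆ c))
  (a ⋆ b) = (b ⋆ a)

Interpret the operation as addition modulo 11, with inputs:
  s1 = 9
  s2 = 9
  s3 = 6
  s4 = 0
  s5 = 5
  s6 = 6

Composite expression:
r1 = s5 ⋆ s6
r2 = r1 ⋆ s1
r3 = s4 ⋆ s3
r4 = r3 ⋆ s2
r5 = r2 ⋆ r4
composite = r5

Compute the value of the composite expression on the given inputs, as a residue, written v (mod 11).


2 (mod 11)

(s5 ⋆ s6) = 0
((s5 ⋆ s6) ⋆ s1) = 9
(s4 ⋆ s3) = 6
((s4 ⋆ s3) ⋆ s2) = 4
(((s5 ⋆ s6) ⋆ s1) ⋆ ((s4 ⋆ s3) ⋆ s2)) = 2


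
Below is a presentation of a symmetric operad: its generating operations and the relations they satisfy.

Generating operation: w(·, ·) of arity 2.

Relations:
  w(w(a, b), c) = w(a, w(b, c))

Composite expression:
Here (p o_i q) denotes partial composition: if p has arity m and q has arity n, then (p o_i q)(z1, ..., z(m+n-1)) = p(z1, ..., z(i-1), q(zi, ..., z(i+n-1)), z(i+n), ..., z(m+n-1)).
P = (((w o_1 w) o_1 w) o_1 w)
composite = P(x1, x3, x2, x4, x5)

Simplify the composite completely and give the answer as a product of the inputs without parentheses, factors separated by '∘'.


Every regrouping of w is equal, so read the x-inputs in written order.
w(x1, x3) collapses to x1 ∘ x3
w(w(x1, x3), x2) collapses to x1 ∘ x3 ∘ x2
w(w(w(x1, x3), x2), x4) collapses to x1 ∘ x3 ∘ x2 ∘ x4
w(w(w(w(x1, x3), x2), x4), x5) collapses to x1 ∘ x3 ∘ x2 ∘ x4 ∘ x5

x1 ∘ x3 ∘ x2 ∘ x4 ∘ x5


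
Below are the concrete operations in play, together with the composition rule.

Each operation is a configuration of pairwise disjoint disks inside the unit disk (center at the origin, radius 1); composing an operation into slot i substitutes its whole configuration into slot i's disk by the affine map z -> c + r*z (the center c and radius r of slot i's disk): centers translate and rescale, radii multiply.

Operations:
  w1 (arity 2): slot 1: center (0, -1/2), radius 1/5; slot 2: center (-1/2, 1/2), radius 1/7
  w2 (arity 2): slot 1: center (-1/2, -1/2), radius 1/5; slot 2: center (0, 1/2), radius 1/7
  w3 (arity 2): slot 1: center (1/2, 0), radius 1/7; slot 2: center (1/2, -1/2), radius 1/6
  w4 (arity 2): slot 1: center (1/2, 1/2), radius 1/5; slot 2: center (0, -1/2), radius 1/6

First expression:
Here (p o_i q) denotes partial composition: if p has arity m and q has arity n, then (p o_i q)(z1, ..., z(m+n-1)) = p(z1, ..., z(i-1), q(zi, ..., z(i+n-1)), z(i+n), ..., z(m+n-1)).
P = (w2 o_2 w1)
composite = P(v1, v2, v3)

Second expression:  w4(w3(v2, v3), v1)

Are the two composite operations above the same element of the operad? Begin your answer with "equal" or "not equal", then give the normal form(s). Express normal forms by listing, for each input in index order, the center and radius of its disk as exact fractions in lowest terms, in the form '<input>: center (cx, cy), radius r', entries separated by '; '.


not equal — first v1: center (-1/2, -1/2), radius 1/5; v2: center (0, 3/7), radius 1/35; v3: center (-1/14, 4/7), radius 1/49, second v1: center (0, -1/2), radius 1/6; v2: center (3/5, 1/2), radius 1/35; v3: center (3/5, 2/5), radius 1/30


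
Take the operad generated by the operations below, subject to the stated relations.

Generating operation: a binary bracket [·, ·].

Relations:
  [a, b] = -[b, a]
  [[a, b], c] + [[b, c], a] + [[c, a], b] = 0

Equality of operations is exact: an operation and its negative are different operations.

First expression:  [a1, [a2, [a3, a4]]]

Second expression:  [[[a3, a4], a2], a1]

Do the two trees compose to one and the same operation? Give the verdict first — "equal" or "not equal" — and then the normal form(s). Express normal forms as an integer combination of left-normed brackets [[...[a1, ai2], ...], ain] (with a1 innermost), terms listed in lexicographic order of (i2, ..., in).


equal: each reduces to [[[a1, a2], a3], a4] - [[[a1, a2], a4], a3] - [[[a1, a3], a4], a2] + [[[a1, a4], a3], a2]

Normal form of the first expression: [[[a1, a2], a3], a4] - [[[a1, a2], a4], a3] - [[[a1, a3], a4], a2] + [[[a1, a4], a3], a2]
Normal form of the second expression: [[[a1, a2], a3], a4] - [[[a1, a2], a4], a3] - [[[a1, a3], a4], a2] + [[[a1, a4], a3], a2]
One common form — equal.


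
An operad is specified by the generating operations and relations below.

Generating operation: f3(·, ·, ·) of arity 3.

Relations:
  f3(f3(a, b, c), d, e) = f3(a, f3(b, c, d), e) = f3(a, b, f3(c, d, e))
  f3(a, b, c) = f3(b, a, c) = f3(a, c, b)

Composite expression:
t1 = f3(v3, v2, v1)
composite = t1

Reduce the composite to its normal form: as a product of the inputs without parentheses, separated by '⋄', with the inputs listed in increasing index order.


Key point: f3 commutes, so take the v-inputs in any fixed order.
f3(v3, v2, v1) linearizes to v3 ⋄ v2 ⋄ v1
the factors in increasing index order: v1 ⋄ v2 ⋄ v3

v1 ⋄ v2 ⋄ v3


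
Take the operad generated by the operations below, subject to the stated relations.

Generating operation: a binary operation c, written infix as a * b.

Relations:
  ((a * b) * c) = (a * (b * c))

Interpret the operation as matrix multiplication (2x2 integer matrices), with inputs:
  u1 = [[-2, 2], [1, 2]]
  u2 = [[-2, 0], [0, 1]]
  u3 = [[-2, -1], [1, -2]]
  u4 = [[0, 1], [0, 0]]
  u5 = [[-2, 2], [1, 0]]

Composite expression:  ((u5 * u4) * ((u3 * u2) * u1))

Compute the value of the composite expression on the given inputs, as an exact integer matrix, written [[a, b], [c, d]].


[[-4, 16], [2, -8]]

(u5 * u4) = [[0, -2], [0, 1]]
(u3 * u2) = [[4, -1], [-2, -2]]
((u3 * u2) * u1) = [[-9, 6], [2, -8]]
((u5 * u4) * ((u3 * u2) * u1)) = [[-4, 16], [2, -8]]


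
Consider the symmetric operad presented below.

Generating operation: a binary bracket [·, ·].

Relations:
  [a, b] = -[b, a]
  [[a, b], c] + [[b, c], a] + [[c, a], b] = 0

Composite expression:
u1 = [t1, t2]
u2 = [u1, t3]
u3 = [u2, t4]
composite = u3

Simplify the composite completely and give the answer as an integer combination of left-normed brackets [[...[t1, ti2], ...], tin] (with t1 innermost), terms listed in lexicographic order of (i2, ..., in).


[[[t1, t2], t3], t4]

In the tensor algebra, words opening t1 carry the t1-anchored form.
Composite bracket: [[[t1, t2], t3], t4]
Expanding via [a, b] = ab - ba: 8 signed words (2^3 = 8).
Words beginning with t1 determine it all:
  t1t2t3t4 (sign +1) contributes +[[[t1, t2], t3], t4]


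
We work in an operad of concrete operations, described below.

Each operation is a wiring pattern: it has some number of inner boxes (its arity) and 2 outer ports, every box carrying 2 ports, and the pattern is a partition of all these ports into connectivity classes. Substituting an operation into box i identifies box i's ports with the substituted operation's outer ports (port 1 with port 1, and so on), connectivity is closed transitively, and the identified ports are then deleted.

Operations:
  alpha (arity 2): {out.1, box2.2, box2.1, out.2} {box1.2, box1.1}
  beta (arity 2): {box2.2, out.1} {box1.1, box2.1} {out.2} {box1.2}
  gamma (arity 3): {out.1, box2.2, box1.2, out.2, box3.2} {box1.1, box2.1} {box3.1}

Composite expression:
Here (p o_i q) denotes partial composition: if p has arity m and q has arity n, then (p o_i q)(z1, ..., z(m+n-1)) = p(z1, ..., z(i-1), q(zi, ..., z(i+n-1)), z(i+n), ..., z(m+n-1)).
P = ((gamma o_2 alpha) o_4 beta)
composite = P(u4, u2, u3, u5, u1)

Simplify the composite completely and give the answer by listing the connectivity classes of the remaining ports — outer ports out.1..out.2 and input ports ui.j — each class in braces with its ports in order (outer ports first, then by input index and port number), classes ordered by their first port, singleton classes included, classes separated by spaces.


{out.1, out.2, u3.1, u3.2, u4.1, u4.2} {u1.1, u5.1} {u1.2} {u2.1, u2.2} {u5.2}


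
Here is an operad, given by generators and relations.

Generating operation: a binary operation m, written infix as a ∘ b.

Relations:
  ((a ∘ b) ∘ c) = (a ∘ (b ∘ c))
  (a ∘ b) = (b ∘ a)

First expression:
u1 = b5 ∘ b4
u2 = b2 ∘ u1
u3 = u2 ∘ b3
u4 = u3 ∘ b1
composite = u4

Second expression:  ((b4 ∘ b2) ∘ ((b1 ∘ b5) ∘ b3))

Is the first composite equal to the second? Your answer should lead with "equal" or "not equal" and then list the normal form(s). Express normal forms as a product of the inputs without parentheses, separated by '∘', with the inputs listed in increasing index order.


equal; the common form is b1 ∘ b2 ∘ b3 ∘ b4 ∘ b5

The first expression, normalized: b1 ∘ b2 ∘ b3 ∘ b4 ∘ b5
The second expression, normalized: b1 ∘ b2 ∘ b3 ∘ b4 ∘ b5
One common form — equal.


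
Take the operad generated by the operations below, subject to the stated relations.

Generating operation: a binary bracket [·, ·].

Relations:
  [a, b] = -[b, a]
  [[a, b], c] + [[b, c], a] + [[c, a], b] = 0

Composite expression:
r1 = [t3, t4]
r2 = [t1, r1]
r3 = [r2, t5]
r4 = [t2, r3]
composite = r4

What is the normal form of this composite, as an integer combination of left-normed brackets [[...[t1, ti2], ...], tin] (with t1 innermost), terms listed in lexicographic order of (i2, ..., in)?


-[[[[t1, t3], t4], t5], t2] + [[[[t1, t4], t3], t5], t2]

In the tensor algebra, words opening t1 carry the t1-anchored form.
Composite bracket: [t2, [[t1, [t3, t4]], t5]]
Applying ab - ba throughout gives 16 signed words (2^4 = 16).
Collect the words opening with t1:
  sign of t1t3t4t5t2 is -1, so it contributes -[[[[t1, t3], t4], t5], t2]
  sign of t1t4t3t5t2 is +1, so it contributes +[[[[t1, t4], t3], t5], t2]


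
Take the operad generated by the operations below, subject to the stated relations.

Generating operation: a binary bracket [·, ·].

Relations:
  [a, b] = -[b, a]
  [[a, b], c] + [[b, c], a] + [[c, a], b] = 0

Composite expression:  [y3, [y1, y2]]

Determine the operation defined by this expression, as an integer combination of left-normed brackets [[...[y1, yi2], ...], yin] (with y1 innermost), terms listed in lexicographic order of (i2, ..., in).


-[[y1, y2], y3]


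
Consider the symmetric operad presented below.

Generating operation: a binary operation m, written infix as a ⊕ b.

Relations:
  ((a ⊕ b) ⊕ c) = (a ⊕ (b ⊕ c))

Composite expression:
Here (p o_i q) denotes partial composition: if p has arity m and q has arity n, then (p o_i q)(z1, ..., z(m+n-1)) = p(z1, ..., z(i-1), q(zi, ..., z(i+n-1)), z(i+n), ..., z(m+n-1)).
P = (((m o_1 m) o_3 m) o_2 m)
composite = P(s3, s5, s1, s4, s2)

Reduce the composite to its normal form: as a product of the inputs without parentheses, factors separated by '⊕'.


s3 ⊕ s5 ⊕ s1 ⊕ s4 ⊕ s2

All parenthesizations of m agree; list the s-inputs left to right.
(s5 ⊕ s1) linearizes to s5 ⊕ s1
(s3 ⊕ (s5 ⊕ s1)) linearizes to s3 ⊕ s5 ⊕ s1
(s4 ⊕ s2) linearizes to s4 ⊕ s2
((s3 ⊕ (s5 ⊕ s1)) ⊕ (s4 ⊕ s2)) linearizes to s3 ⊕ s5 ⊕ s1 ⊕ s4 ⊕ s2


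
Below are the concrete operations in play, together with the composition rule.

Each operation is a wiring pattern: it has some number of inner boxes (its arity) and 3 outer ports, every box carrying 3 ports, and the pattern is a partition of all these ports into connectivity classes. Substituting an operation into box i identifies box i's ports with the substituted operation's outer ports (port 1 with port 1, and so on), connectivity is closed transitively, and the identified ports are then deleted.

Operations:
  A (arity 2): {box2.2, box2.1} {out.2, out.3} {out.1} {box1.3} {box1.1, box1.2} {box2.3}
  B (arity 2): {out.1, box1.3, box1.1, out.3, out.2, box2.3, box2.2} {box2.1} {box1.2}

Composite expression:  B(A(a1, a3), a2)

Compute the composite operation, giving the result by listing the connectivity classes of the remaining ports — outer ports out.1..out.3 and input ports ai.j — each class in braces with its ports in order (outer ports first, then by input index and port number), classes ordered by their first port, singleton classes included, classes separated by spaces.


{out.1, out.2, out.3, a2.2, a2.3} {a1.1, a1.2} {a1.3} {a2.1} {a3.1, a3.2} {a3.3}


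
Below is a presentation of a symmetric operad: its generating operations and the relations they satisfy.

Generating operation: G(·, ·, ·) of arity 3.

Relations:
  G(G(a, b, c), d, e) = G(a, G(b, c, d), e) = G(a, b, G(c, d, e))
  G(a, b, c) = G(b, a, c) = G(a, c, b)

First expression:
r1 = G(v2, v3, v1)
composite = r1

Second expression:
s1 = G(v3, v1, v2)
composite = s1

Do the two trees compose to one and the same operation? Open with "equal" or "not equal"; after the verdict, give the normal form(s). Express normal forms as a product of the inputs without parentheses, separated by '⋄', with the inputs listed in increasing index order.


equal; the common form is v1 ⋄ v2 ⋄ v3


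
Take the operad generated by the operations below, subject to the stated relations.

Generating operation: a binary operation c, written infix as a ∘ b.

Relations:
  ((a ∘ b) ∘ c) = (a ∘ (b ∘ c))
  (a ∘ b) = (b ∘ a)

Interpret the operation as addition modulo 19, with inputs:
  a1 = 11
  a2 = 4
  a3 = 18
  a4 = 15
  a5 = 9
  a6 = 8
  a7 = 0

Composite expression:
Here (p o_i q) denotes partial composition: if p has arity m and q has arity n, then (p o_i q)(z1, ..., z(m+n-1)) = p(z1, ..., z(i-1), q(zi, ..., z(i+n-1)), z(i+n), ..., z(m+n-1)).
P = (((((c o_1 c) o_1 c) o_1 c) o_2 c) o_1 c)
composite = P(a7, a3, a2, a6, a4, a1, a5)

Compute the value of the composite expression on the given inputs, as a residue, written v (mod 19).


8 (mod 19)

(a7 ∘ a3) = 18
(a2 ∘ a6) = 12
((a7 ∘ a3) ∘ (a2 ∘ a6)) = 11
(((a7 ∘ a3) ∘ (a2 ∘ a6)) ∘ a4) = 7
((((a7 ∘ a3) ∘ (a2 ∘ a6)) ∘ a4) ∘ a1) = 18
(((((a7 ∘ a3) ∘ (a2 ∘ a6)) ∘ a4) ∘ a1) ∘ a5) = 8


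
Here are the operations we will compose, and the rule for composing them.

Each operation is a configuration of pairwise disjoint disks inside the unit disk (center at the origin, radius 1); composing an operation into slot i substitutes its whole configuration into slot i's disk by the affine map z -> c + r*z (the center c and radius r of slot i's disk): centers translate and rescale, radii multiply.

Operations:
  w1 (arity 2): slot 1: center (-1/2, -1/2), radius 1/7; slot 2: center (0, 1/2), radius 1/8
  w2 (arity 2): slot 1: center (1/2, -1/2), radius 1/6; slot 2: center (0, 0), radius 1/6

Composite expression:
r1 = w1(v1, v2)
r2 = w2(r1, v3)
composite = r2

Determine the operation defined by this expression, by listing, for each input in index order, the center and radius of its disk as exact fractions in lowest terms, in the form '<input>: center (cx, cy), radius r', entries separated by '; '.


v1: center (5/12, -7/12), radius 1/42; v2: center (1/2, -5/12), radius 1/48; v3: center (0, 0), radius 1/6

Affine substitution under w2: radii multiply and v-centers shift.
tracing v1 down its 2-map path: center (5/12, -7/12), radius 1/42
tracing v2 down its 2-map path: center (1/2, -5/12), radius 1/48
tracing v3 down its 1-map path: center (0, 0), radius 1/6


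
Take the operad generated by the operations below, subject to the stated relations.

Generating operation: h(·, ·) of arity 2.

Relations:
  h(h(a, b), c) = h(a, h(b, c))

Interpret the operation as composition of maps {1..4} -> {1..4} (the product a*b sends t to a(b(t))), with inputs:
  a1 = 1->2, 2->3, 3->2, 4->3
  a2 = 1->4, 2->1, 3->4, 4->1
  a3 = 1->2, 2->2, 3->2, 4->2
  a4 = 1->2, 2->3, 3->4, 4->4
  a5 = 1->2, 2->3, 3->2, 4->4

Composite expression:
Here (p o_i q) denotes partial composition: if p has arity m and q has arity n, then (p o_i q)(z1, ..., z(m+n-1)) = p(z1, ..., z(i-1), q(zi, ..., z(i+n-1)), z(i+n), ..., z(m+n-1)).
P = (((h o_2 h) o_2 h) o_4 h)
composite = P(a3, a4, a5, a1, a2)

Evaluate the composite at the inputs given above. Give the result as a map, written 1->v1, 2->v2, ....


h(a4, a5) = 1->3, 2->4, 3->3, 4->4
h(a1, a2) = 1->3, 2->2, 3->3, 4->2
h(h(a4, a5), h(a1, a2)) = 1->3, 2->4, 3->3, 4->4
h(a3, h(h(a4, a5), h(a1, a2))) = 1->2, 2->2, 3->2, 4->2

1->2, 2->2, 3->2, 4->2


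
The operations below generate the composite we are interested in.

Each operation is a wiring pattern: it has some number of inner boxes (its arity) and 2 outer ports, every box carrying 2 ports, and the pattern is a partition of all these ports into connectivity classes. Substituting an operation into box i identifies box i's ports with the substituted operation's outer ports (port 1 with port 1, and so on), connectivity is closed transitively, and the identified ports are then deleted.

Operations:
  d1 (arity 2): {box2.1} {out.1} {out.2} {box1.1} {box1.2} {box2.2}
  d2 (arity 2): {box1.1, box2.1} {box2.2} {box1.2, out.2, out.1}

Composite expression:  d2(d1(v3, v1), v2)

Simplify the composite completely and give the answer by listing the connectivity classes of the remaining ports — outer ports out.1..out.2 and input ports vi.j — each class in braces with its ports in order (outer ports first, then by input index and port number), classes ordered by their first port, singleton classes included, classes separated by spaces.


{out.1, out.2} {v1.1} {v1.2} {v2.1} {v2.2} {v3.1} {v3.2}

Treat the ports identified at d2 as solder joints: merge, then drop.
through d1, on inputs (v3, v1): {out.1} {out.2} {v1.1} {v1.2} {v3.1} {v3.2} (out.j = stage outer ports)
through d2, on inputs (v3, v1, v2): {out.1, out.2} {v1.1} {v1.2} {v2.1} {v2.2} {v3.1} {v3.2} (out.j = stage outer ports)


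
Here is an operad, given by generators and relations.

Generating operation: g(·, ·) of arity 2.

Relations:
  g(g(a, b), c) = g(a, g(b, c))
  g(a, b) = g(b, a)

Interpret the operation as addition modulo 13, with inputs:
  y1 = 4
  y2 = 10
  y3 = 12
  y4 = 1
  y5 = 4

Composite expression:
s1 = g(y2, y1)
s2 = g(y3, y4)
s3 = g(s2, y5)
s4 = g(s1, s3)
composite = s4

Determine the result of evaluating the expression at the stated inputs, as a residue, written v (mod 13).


5 (mod 13)

g(y2, y1) = 1
g(y3, y4) = 0
g(g(y3, y4), y5) = 4
g(g(y2, y1), g(g(y3, y4), y5)) = 5


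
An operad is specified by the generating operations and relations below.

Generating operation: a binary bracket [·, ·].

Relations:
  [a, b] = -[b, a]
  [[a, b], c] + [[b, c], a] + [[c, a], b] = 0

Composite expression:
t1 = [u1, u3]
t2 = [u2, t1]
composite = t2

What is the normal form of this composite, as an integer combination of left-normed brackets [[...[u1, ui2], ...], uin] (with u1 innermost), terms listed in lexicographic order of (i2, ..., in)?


Left-normed coefficients sit on the u1-initial expansion words.
Composite bracket: [u2, [u1, u3]]
Full expansion: 4 signed words from ab - ba (2^2 = 4).
The u1-initial words carry the normal form:
  the word u1u3u2 carries sign -1 and contributes -[[u1, u3], u2]

-[[u1, u3], u2]


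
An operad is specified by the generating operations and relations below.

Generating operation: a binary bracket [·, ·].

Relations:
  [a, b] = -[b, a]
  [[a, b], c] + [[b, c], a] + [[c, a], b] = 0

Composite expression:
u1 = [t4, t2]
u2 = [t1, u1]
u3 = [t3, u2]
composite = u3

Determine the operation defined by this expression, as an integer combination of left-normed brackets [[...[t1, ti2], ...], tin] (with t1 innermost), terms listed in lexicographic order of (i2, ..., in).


[[[t1, t2], t4], t3] - [[[t1, t4], t2], t3]


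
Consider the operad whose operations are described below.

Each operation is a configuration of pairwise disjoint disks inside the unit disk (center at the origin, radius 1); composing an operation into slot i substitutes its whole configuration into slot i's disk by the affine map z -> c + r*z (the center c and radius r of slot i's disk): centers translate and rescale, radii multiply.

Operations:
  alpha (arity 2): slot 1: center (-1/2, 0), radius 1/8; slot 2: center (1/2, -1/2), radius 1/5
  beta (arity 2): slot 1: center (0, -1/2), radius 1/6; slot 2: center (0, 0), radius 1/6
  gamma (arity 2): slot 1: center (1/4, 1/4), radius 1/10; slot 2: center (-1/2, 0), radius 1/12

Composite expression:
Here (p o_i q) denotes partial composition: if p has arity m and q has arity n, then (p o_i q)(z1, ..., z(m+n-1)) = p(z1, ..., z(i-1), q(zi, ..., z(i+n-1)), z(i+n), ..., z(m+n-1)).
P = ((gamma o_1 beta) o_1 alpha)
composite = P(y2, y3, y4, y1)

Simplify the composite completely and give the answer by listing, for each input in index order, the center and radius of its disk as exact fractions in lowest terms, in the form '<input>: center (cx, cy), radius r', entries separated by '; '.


y1: center (-1/2, 0), radius 1/12; y2: center (29/120, 1/5), radius 1/480; y3: center (31/120, 23/120), radius 1/300; y4: center (1/4, 1/4), radius 1/60

Below gamma, radii multiply path by path; the y-disk centers shift.
y2: after 3 affine steps, its disk has center (29/120, 1/5), radius 1/480
y3: after 3 affine steps, its disk has center (31/120, 23/120), radius 1/300
y4: after 2 affine steps, its disk has center (1/4, 1/4), radius 1/60
y1: after 1 affine step, its disk has center (-1/2, 0), radius 1/12


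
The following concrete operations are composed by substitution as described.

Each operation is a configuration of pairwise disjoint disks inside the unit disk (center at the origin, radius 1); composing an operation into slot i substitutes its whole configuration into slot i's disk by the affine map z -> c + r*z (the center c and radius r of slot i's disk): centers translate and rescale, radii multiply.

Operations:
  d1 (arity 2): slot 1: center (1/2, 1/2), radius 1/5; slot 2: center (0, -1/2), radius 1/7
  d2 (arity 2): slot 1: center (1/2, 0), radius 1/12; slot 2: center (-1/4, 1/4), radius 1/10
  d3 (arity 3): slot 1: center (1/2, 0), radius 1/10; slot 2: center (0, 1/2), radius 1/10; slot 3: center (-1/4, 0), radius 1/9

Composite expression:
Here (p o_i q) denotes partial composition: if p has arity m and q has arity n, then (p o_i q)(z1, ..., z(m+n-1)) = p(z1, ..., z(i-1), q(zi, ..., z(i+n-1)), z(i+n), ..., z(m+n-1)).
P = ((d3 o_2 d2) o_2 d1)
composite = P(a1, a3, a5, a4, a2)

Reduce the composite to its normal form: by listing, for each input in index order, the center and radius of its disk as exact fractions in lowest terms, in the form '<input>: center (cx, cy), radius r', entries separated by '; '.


a1: center (1/2, 0), radius 1/10; a2: center (-1/4, 0), radius 1/9; a3: center (13/240, 121/240), radius 1/600; a4: center (-1/40, 21/40), radius 1/100; a5: center (1/20, 119/240), radius 1/840


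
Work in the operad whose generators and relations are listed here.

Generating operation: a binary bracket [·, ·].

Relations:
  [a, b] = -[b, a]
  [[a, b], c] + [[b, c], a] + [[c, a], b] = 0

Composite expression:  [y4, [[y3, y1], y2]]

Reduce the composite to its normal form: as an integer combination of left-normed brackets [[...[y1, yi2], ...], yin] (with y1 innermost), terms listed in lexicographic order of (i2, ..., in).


[[[y1, y3], y2], y4]


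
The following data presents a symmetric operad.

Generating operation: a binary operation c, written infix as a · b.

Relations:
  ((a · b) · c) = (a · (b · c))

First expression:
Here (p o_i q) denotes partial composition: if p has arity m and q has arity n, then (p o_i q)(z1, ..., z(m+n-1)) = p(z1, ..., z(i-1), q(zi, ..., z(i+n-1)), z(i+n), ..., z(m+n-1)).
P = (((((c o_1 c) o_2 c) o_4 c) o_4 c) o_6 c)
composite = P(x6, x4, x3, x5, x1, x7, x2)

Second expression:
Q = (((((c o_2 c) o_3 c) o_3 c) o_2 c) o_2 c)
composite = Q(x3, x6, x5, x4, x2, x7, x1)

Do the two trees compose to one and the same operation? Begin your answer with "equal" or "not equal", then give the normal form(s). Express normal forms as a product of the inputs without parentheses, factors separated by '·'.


not equal; first: x6 · x4 · x3 · x5 · x1 · x7 · x2; second: x3 · x6 · x5 · x4 · x2 · x7 · x1


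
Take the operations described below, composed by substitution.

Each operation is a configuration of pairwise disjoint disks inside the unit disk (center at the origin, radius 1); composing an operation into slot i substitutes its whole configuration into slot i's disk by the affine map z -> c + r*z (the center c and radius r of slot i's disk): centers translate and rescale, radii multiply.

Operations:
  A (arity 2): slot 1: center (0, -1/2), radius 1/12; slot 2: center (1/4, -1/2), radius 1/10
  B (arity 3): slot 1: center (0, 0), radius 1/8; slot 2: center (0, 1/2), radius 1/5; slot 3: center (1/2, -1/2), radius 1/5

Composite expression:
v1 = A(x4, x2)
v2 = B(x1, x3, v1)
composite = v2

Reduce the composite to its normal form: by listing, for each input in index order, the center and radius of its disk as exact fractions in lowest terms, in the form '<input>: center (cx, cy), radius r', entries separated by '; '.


x1: center (0, 0), radius 1/8; x2: center (11/20, -3/5), radius 1/50; x3: center (0, 1/2), radius 1/5; x4: center (1/2, -3/5), radius 1/60

Nesting under B composes maps z -> c + r*z down each x-path.
input x1: composing its 1 substitution step yields center (0, 0), radius 1/8
input x3: composing its 1 substitution step yields center (0, 1/2), radius 1/5
input x4: composing its 2 substitution steps yields center (1/2, -3/5), radius 1/60
input x2: composing its 2 substitution steps yields center (11/20, -3/5), radius 1/50


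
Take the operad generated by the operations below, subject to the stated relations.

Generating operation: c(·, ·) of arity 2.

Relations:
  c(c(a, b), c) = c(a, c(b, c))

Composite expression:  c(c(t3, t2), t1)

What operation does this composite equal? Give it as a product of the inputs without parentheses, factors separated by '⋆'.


The c-tree's shape is irrelevant; the t-reading-order decides.
c(t3, t2) collapses to t3 ⋆ t2
c(c(t3, t2), t1) collapses to t3 ⋆ t2 ⋆ t1

t3 ⋆ t2 ⋆ t1


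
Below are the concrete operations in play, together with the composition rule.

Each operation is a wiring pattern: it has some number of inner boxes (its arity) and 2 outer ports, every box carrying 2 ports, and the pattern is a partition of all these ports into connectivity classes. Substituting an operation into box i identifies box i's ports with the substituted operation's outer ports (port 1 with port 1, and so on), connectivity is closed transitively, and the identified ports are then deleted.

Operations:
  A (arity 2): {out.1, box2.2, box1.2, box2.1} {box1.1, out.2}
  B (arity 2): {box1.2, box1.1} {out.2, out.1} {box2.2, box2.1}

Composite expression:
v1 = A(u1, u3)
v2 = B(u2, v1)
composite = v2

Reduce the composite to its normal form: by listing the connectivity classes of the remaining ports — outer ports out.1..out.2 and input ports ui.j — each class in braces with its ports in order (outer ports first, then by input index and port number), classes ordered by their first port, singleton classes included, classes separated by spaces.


{out.1, out.2} {u1.1, u1.2, u3.1, u3.2} {u2.1, u2.2}


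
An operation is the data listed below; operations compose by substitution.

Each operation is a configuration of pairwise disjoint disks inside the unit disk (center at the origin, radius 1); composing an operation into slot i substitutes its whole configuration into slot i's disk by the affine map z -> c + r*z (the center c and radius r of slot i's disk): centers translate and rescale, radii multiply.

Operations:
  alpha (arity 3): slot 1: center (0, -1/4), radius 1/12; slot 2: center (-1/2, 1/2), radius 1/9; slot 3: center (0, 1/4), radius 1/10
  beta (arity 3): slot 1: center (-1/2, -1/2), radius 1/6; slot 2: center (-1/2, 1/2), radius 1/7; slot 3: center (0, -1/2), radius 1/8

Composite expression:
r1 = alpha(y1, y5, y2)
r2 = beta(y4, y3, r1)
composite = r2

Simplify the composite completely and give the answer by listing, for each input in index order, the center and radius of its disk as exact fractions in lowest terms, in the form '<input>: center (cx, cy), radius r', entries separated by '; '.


y1: center (0, -17/32), radius 1/96; y2: center (0, -15/32), radius 1/80; y3: center (-1/2, 1/2), radius 1/7; y4: center (-1/2, -1/2), radius 1/6; y5: center (-1/16, -7/16), radius 1/72

Only the slot chain above each y matters under beta; compose those maps.
for y4, the 1-step affine chain lands on center (-1/2, -1/2), radius 1/6
for y3, the 1-step affine chain lands on center (-1/2, 1/2), radius 1/7
for y1, the 2-step affine chain lands on center (0, -17/32), radius 1/96
for y5, the 2-step affine chain lands on center (-1/16, -7/16), radius 1/72
for y2, the 2-step affine chain lands on center (0, -15/32), radius 1/80


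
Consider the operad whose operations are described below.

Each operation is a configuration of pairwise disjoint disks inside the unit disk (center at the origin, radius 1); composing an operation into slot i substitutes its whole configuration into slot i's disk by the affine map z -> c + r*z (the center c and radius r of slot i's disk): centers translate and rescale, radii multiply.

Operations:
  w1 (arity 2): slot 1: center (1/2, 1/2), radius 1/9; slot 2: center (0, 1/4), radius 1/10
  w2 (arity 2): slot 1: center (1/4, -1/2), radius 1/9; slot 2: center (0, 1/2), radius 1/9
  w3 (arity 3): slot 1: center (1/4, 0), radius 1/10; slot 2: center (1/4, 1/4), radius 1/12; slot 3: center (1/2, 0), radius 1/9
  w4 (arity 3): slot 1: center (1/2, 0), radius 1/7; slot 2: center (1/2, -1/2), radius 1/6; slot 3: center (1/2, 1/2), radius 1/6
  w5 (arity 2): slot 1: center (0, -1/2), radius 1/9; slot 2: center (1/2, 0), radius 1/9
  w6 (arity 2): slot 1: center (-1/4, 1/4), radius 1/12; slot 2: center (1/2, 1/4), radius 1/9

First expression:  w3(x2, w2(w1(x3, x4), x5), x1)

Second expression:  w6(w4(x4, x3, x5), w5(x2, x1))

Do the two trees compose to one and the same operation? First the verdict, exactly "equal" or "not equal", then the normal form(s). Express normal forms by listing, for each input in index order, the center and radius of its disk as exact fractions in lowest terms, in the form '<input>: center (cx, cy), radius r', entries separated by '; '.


Normal form of the first expression: x1: center (1/2, 0), radius 1/9; x2: center (1/4, 0), radius 1/10; x3: center (119/432, 23/108), radius 1/972; x4: center (13/48, 91/432), radius 1/1080; x5: center (1/4, 7/24), radius 1/108
Normal form of the second expression: x1: center (5/9, 1/4), radius 1/81; x2: center (1/2, 7/36), radius 1/81; x3: center (-5/24, 5/24), radius 1/72; x4: center (-5/24, 1/4), radius 1/84; x5: center (-5/24, 7/24), radius 1/72
Different reductions; not equal.

not equal; the first gives x1: center (1/2, 0), radius 1/9; x2: center (1/4, 0), radius 1/10; x3: center (119/432, 23/108), radius 1/972; x4: center (13/48, 91/432), radius 1/1080; x5: center (1/4, 7/24), radius 1/108 and the second x1: center (5/9, 1/4), radius 1/81; x2: center (1/2, 7/36), radius 1/81; x3: center (-5/24, 5/24), radius 1/72; x4: center (-5/24, 1/4), radius 1/84; x5: center (-5/24, 7/24), radius 1/72


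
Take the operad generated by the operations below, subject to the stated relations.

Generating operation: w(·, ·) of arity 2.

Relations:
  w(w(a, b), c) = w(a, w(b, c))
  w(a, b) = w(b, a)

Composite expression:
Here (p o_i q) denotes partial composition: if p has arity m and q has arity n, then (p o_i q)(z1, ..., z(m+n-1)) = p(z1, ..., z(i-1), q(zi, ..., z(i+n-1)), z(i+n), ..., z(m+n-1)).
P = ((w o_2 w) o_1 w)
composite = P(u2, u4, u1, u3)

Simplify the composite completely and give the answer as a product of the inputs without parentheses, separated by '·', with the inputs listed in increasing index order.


u1 · u2 · u3 · u4

Reordering under w is free, so list the u-inputs canonically.
w(u2, u4) flattens to u2 · u4
w(u1, u3) flattens to u1 · u3
w(w(u2, u4), w(u1, u3)) flattens to u2 · u4 · u1 · u3
rearranged into index order: u1 · u2 · u3 · u4


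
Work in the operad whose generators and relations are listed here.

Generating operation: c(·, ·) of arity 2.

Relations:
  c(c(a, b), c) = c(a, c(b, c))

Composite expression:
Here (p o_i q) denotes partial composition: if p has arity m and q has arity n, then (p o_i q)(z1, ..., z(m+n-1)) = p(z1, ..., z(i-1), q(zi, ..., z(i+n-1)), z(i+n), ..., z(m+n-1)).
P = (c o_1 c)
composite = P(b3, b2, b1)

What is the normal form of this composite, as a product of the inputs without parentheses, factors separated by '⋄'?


b3 ⋄ b2 ⋄ b1


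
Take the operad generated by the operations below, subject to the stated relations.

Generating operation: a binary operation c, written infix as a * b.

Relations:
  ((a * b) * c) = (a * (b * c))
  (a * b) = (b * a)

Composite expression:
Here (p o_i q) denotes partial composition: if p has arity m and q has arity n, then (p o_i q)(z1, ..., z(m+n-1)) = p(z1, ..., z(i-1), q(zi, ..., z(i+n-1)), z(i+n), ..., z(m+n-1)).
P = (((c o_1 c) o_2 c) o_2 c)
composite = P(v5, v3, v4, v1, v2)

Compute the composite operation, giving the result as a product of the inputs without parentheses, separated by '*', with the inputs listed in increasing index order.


With c associative and commutative, the v-input set is all that matters.
(v3 * v4) spells out as v3 * v4
((v3 * v4) * v1) spells out as v3 * v4 * v1
(v5 * ((v3 * v4) * v1)) spells out as v5 * v3 * v4 * v1
((v5 * ((v3 * v4) * v1)) * v2) spells out as v5 * v3 * v4 * v1 * v2
putting the inputs in ascending order: v1 * v2 * v3 * v4 * v5

v1 * v2 * v3 * v4 * v5
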